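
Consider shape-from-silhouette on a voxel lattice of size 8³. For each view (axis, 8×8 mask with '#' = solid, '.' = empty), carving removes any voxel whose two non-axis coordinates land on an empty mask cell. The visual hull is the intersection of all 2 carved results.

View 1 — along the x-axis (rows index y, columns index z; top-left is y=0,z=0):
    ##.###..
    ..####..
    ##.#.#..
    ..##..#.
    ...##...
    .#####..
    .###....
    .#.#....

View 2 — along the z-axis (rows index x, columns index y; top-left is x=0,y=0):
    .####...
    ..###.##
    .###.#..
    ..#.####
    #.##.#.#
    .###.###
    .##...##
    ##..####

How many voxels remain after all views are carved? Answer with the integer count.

full grid |V| = 512
carve view 1 (along x, YZ-mask fill 28/64): 224 voxels remain
carve view 2 (along z, XY-mask fill 39/64): 133 voxels remain

voxel count = 133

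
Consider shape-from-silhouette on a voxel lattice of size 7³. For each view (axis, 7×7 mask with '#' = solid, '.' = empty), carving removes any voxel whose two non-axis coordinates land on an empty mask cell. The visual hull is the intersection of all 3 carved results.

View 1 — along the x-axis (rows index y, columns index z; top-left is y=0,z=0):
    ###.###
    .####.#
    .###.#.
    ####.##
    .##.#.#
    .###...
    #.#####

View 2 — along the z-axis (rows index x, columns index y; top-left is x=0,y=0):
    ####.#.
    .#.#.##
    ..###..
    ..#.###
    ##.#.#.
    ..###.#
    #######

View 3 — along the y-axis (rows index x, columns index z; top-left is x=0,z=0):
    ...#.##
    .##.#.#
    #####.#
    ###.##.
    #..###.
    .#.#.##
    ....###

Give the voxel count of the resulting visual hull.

before carving: 343 voxels (7×7×7)
  1. axis=0 (YZ plane), |mask|=34  ⇒  voxels=238
  2. axis=2 (XY plane), |mask|=31  ⇒  voxels=149
  3. axis=1 (XZ plane), |mask|=29  ⇒  voxels=80

voxel count = 80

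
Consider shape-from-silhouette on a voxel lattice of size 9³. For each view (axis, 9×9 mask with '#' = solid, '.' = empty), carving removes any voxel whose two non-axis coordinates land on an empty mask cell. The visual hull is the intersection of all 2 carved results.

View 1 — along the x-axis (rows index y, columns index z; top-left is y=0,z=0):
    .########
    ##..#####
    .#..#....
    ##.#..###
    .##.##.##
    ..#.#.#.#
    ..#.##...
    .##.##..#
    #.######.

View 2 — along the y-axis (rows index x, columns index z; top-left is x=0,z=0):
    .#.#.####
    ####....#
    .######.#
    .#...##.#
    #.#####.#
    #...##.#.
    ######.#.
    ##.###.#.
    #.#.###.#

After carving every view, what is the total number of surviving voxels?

|visual hull| = 279

initial block: 9^3 = 729
after view 1 [x-axis, 48 of 81 cells solid] → remaining = 432
after view 2 [y-axis, 52 of 81 cells solid] → remaining = 279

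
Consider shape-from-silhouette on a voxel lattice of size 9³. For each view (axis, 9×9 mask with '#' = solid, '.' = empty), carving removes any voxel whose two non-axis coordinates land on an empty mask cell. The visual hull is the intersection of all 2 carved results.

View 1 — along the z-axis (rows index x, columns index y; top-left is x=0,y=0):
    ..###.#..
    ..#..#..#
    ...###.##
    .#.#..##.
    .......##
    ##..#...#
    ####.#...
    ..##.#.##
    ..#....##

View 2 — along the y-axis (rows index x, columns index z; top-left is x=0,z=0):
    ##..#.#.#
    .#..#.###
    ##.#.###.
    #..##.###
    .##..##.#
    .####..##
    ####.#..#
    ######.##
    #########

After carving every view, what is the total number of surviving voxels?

before carving: 729 voxels (9×9×9)
V1 z: intersect with XY mask (35 set) -- 315 left
V2 y: intersect with XZ mask (56 set) -- 220 left

|visual hull| = 220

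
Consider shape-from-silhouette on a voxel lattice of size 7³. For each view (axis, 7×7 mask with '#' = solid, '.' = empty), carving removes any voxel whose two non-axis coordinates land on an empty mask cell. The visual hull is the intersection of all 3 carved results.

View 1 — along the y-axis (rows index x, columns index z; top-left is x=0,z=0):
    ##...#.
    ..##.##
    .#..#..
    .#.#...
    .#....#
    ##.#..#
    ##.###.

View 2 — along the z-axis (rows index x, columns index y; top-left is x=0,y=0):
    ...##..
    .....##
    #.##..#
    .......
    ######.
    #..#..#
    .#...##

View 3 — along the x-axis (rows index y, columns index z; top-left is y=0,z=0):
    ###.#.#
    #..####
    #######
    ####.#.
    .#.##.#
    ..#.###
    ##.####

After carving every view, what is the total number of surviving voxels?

full grid |V| = 343
after view 1 [y-axis, 22 of 49 cells solid] → remaining = 154
after view 2 [z-axis, 20 of 49 cells solid] → remaining = 61
after view 3 [x-axis, 36 of 49 cells solid] → remaining = 47

remaining voxels: 47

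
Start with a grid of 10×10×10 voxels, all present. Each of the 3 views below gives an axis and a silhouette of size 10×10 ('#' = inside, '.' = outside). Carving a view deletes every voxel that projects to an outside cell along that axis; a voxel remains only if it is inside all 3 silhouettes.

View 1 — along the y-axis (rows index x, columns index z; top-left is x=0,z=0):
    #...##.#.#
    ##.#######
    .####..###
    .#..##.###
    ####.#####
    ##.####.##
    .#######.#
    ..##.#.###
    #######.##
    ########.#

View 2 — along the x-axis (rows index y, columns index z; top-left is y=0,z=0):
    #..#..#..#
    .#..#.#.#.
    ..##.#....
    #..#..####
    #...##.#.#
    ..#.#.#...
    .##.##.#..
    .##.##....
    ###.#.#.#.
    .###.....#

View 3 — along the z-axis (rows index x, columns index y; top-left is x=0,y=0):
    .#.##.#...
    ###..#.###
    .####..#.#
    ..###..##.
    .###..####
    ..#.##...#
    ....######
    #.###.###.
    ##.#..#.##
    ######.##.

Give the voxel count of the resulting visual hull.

before carving: 1000 voxels (10×10×10)
after view 1 [y-axis, 76 of 100 cells solid] → remaining = 760
after view 2 [x-axis, 44 of 100 cells solid] → remaining = 331
after view 3 [z-axis, 60 of 100 cells solid] → remaining = 209

voxel count = 209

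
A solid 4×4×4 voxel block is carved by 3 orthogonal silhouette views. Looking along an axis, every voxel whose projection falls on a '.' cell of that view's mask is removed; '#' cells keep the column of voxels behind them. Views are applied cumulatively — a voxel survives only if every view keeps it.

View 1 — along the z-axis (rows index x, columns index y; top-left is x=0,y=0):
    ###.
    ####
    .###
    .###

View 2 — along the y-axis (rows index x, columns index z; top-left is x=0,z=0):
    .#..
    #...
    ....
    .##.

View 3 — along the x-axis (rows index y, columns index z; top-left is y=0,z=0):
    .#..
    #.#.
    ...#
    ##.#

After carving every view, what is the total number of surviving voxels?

full grid |V| = 64
[1] z-view keeps 13 columns → grid now 52
[2] y-view keeps 4 columns → grid now 13
[3] x-view keeps 7 columns → grid now 5

remaining voxels: 5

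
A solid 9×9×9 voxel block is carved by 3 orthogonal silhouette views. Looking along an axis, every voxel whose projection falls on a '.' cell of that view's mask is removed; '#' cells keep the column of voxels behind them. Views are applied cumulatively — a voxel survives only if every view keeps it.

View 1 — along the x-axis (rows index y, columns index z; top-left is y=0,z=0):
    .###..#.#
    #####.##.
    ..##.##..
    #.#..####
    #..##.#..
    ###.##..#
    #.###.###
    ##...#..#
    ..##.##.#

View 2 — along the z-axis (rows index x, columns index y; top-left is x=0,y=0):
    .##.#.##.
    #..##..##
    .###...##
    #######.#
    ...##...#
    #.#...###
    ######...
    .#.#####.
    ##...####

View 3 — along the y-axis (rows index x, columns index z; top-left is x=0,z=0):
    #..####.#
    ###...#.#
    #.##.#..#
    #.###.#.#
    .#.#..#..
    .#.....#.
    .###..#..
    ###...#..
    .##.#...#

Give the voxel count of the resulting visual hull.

remaining voxels: 145

initial block: 9^3 = 729
[1] x-view keeps 48 columns → grid now 432
[2] z-view keeps 49 columns → grid now 260
[3] y-view keeps 39 columns → grid now 145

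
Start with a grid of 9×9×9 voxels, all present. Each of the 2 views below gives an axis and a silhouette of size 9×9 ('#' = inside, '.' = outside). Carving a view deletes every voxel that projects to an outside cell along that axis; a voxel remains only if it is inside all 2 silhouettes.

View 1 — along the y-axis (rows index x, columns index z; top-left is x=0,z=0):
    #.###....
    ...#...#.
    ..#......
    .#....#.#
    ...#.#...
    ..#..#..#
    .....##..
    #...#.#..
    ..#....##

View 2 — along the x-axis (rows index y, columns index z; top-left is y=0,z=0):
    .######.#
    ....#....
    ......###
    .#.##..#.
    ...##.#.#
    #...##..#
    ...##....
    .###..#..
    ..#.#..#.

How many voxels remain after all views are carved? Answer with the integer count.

|visual hull| = 82

before carving: 729 voxels (9×9×9)
carve view 1 (along y, XZ-mask fill 23/81): 207 voxels remain
carve view 2 (along x, YZ-mask fill 32/81): 82 voxels remain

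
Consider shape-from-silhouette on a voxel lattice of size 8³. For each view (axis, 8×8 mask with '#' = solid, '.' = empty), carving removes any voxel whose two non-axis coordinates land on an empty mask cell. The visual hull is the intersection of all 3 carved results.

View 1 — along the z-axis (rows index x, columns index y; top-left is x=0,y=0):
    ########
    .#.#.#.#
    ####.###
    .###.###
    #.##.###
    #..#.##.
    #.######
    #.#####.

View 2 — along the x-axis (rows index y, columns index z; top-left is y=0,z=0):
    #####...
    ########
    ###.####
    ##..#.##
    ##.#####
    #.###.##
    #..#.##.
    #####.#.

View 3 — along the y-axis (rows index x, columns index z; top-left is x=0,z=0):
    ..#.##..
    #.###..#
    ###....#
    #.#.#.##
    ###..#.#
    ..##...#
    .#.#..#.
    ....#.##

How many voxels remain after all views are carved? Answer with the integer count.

|visual hull| = 135

start: 8×8×8 = 512 voxels
  1. axis=2 (XY plane), |mask|=48  ⇒  voxels=384
  2. axis=0 (YZ plane), |mask|=48  ⇒  voxels=277
  3. axis=1 (XZ plane), |mask|=31  ⇒  voxels=135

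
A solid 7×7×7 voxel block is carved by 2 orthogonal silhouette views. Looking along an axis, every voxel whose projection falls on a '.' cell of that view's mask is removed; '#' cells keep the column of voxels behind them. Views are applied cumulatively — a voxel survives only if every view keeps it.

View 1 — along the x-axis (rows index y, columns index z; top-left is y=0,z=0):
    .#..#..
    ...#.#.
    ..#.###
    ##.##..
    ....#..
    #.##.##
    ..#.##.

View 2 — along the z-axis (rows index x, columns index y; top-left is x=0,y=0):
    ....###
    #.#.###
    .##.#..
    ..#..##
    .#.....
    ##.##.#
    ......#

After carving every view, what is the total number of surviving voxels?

60 voxels

full grid |V| = 343
[1] x-view keeps 21 columns → grid now 147
[2] z-view keeps 21 columns → grid now 60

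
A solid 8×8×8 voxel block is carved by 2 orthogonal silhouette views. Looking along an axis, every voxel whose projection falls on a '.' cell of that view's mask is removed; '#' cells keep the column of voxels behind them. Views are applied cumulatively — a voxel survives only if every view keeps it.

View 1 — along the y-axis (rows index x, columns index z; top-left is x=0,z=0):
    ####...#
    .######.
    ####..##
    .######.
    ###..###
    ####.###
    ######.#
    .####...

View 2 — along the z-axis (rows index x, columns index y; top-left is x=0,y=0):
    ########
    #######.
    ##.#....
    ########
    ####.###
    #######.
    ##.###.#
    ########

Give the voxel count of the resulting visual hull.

full grid |V| = 512
step 1: project along y, AND mask (47/64) → |grid| = 376
step 2: project along z, AND mask (54/64) → |grid| = 313

voxel count = 313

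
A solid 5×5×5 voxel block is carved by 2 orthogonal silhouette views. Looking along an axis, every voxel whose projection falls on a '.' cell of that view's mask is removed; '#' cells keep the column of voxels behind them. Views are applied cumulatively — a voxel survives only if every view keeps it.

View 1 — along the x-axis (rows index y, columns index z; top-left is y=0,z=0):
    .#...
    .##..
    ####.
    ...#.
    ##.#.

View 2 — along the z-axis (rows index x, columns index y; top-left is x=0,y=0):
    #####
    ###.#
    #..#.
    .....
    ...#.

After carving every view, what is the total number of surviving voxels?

full grid |V| = 125
after view 1 [x-axis, 11 of 25 cells solid] → remaining = 55
after view 2 [z-axis, 12 of 25 cells solid] → remaining = 24

remaining voxels: 24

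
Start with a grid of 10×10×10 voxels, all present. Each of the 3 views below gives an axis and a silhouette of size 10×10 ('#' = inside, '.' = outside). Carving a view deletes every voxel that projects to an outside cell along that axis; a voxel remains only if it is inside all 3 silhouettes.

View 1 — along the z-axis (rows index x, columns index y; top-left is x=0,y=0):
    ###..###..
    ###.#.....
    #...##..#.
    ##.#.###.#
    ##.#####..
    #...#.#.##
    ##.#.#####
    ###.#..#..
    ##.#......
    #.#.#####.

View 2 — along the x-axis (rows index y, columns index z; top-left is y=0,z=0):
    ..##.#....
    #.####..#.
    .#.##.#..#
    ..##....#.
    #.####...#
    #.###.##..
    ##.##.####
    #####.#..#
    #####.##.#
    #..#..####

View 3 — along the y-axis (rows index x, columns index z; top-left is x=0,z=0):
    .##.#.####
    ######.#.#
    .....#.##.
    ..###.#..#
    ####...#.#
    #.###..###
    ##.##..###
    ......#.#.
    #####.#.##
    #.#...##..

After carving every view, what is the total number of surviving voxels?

start: 10×10×10 = 1000 voxels
V1 z: intersect with XY mask (56 set) -- 560 left
V2 x: intersect with YZ mask (58 set) -- 316 left
V3 y: intersect with XZ mask (57 set) -- 182 left

remaining voxels: 182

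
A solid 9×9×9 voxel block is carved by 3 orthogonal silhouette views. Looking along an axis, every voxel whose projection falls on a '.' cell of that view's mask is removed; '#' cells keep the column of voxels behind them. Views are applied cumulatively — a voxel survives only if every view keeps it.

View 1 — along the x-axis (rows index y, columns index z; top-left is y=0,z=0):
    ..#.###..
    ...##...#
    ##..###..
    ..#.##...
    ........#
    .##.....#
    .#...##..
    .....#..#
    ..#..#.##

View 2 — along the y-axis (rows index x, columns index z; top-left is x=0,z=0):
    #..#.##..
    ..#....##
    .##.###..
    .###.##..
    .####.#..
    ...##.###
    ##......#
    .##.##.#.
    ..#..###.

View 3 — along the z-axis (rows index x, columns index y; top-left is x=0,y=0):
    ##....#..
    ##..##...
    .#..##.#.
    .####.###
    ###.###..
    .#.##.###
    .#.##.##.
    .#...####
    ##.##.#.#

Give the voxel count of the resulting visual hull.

start: 9×9×9 = 729 voxels
[1] x-view keeps 28 columns → grid now 252
[2] y-view keeps 39 columns → grid now 128
[3] z-view keeps 46 columns → grid now 70

|visual hull| = 70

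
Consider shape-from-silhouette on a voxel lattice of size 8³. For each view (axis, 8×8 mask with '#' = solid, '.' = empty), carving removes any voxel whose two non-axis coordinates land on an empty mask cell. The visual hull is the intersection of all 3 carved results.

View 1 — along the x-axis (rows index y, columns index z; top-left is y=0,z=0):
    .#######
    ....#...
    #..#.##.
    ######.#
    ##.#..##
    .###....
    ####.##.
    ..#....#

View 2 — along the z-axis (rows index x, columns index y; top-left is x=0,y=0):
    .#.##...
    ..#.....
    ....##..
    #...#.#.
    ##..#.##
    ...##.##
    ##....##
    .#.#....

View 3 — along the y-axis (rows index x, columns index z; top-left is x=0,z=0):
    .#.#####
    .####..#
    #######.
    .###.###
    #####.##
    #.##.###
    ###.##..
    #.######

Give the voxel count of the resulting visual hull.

remaining voxels: 85

before carving: 512 voxels (8×8×8)
carve view 1 (along x, YZ-mask fill 35/64): 280 voxels remain
carve view 2 (along z, XY-mask fill 24/64): 108 voxels remain
carve view 3 (along y, XZ-mask fill 49/64): 85 voxels remain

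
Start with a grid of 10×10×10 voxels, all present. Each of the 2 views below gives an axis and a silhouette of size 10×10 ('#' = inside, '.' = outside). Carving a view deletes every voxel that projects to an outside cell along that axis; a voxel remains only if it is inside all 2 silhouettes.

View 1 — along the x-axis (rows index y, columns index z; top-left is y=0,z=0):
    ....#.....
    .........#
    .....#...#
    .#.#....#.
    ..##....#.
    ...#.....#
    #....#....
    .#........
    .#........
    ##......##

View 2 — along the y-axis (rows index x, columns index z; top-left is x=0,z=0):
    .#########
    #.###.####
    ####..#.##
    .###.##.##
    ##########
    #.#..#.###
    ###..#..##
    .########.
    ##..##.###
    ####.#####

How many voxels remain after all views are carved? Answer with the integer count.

|visual hull| = 163

start: 10×10×10 = 1000 voxels
step 1: project along x, AND mask (20/100) → |grid| = 200
step 2: project along y, AND mask (77/100) → |grid| = 163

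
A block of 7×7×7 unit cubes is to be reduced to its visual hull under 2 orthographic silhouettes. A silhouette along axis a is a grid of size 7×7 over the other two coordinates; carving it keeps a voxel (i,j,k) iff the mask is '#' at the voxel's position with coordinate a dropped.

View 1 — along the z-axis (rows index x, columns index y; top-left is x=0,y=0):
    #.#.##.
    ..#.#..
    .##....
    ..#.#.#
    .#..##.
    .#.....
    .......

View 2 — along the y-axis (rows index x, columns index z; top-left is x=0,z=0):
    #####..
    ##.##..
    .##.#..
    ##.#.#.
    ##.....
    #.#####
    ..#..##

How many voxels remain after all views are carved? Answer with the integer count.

voxel count = 58

before carving: 343 voxels (7×7×7)
after view 1 [z-axis, 15 of 49 cells solid] → remaining = 105
after view 2 [y-axis, 27 of 49 cells solid] → remaining = 58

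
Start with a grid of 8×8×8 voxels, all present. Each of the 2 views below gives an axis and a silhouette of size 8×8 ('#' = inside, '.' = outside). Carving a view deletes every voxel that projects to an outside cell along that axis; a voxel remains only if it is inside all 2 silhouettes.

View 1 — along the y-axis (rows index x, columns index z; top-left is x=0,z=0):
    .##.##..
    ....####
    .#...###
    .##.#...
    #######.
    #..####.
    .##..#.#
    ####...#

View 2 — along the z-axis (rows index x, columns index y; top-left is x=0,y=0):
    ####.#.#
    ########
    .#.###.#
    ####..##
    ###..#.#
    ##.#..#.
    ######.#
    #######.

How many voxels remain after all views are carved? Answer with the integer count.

remaining voxels: 212

before carving: 512 voxels (8×8×8)
V1 y: intersect with XZ mask (36 set) -- 288 left
V2 z: intersect with XY mask (48 set) -- 212 left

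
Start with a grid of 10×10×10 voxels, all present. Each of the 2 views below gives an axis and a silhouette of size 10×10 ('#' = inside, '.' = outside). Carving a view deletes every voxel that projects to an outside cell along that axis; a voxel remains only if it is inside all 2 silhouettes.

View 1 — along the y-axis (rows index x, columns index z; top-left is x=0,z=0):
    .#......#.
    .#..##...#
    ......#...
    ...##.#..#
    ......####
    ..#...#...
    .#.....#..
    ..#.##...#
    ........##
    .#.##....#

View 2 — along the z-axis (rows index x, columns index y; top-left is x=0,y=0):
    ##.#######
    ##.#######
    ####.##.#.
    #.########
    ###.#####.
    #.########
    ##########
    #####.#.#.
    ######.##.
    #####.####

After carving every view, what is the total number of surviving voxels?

initial block: 10^3 = 1000
  1. axis=1 (XZ plane), |mask|=29  ⇒  voxels=290
  2. axis=2 (XY plane), |mask|=85  ⇒  voxels=247

voxel count = 247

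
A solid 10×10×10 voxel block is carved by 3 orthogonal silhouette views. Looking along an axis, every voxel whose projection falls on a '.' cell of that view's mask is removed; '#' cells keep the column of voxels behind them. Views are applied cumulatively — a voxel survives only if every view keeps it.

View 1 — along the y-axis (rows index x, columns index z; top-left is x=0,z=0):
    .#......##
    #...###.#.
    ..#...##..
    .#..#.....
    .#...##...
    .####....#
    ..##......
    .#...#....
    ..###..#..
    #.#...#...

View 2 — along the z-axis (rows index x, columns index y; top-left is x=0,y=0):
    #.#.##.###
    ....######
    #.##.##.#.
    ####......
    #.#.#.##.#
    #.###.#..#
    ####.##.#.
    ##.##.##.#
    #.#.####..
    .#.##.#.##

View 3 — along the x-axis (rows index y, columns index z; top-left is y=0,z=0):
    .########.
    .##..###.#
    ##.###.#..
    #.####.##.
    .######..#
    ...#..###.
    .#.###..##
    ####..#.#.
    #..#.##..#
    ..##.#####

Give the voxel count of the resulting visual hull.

before carving: 1000 voxels (10×10×10)
step 1: project along y, AND mask (32/100) → |grid| = 320
step 2: project along z, AND mask (61/100) → |grid| = 195
step 3: project along x, AND mask (62/100) → |grid| = 125

remaining voxels: 125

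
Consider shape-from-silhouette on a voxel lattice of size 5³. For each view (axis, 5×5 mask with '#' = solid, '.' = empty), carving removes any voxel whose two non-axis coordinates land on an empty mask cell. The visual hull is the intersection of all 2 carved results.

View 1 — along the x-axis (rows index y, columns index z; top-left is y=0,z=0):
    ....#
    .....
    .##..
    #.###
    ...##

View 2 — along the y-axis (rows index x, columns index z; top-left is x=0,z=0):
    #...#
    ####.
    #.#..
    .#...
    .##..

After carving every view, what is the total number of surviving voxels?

full grid |V| = 125
step 1: project along x, AND mask (9/25) → |grid| = 45
step 2: project along y, AND mask (11/25) → |grid| = 17

remaining voxels: 17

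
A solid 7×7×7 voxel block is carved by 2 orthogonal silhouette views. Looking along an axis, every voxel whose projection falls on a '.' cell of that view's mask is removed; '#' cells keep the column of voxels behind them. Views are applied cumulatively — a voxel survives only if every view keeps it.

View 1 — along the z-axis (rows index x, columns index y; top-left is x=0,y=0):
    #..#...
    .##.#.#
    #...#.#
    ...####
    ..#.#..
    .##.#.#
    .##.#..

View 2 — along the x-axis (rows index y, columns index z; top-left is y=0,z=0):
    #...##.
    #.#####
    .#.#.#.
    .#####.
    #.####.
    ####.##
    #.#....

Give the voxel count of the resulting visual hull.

start: 7×7×7 = 343 voxels
after view 1 [z-axis, 22 of 49 cells solid] → remaining = 154
after view 2 [x-axis, 30 of 49 cells solid] → remaining = 90

|visual hull| = 90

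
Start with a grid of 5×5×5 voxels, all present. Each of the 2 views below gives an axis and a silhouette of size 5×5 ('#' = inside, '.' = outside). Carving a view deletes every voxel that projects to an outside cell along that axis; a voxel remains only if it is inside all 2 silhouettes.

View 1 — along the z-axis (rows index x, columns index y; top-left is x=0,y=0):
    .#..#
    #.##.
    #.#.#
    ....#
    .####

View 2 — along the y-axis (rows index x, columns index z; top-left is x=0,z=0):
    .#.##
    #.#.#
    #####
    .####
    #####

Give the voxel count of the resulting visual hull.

voxel count = 54

full grid |V| = 125
carve view 1 (along z, XY-mask fill 13/25): 65 voxels remain
carve view 2 (along y, XZ-mask fill 20/25): 54 voxels remain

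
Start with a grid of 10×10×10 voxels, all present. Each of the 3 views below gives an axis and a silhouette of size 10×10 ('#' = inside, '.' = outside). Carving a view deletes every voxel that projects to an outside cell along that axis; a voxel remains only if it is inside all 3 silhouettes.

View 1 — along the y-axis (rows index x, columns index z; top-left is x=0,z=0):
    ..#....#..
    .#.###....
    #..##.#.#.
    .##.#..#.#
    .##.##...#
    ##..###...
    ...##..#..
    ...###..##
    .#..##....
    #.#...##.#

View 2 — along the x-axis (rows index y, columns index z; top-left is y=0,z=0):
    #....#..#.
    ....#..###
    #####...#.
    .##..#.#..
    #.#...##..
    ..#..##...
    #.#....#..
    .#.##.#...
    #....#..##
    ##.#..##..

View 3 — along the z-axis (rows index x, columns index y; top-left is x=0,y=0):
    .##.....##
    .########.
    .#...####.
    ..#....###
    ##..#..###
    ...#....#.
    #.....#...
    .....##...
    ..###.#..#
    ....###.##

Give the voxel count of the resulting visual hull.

start: 10×10×10 = 1000 voxels
V1 y: intersect with XZ mask (42 set) -- 420 left
V2 x: intersect with YZ mask (40 set) -- 162 left
V3 z: intersect with XY mask (43 set) -- 65 left

|visual hull| = 65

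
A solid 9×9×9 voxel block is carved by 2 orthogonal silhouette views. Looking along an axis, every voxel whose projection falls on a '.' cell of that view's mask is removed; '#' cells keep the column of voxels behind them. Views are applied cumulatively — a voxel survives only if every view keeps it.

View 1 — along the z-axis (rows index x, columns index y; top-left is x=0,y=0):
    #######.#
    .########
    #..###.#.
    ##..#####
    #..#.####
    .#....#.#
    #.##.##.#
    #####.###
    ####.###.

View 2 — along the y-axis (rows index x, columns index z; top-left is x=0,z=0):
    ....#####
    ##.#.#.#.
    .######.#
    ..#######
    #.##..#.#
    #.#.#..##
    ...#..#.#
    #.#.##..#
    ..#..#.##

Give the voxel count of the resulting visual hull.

remaining voxels: 295

initial block: 9^3 = 729
after view 1 [z-axis, 58 of 81 cells solid] → remaining = 522
after view 2 [y-axis, 46 of 81 cells solid] → remaining = 295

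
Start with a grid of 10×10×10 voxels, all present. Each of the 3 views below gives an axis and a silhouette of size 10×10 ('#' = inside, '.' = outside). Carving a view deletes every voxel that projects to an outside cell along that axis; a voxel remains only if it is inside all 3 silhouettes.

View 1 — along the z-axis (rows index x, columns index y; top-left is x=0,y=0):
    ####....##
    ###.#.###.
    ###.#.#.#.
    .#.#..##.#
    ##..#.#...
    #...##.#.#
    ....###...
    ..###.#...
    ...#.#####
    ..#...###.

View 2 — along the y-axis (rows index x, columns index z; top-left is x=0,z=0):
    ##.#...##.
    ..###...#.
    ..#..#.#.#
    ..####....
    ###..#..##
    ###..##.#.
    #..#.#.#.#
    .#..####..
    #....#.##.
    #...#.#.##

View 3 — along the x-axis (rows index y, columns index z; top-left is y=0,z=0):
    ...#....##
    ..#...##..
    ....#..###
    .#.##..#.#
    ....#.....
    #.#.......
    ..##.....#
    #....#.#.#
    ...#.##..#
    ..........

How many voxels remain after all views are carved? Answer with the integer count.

voxel count = 66

initial block: 10^3 = 1000
carve view 1 (along z, XY-mask fill 50/100): 500 voxels remain
carve view 2 (along y, XZ-mask fill 48/100): 235 voxels remain
carve view 3 (along x, YZ-mask fill 29/100): 66 voxels remain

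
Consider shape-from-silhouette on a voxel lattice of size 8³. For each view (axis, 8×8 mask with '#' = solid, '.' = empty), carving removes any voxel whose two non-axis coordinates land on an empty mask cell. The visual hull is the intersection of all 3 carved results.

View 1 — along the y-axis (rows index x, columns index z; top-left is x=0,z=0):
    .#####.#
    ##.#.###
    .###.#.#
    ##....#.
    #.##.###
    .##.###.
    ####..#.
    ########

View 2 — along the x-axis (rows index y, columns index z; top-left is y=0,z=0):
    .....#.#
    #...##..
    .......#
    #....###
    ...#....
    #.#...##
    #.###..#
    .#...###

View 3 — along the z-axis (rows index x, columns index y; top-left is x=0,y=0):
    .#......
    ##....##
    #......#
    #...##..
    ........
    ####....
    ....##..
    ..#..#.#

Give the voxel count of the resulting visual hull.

38 voxels

initial block: 8^3 = 512
V1 y: intersect with XZ mask (44 set) -- 352 left
V2 x: intersect with YZ mask (24 set) -- 129 left
V3 z: intersect with XY mask (19 set) -- 38 left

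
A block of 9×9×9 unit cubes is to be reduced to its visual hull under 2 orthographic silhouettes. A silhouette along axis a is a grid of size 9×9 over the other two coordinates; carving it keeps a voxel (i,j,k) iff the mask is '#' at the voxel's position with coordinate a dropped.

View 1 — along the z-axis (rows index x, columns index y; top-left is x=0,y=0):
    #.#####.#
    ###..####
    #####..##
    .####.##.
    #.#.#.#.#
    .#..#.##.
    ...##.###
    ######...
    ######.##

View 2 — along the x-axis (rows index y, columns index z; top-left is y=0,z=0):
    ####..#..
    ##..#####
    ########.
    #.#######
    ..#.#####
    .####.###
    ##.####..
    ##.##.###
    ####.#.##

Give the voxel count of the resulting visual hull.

before carving: 729 voxels (9×9×9)
V1 z: intersect with XY mask (55 set) -- 495 left
V2 x: intersect with YZ mask (61 set) -- 372 left

voxel count = 372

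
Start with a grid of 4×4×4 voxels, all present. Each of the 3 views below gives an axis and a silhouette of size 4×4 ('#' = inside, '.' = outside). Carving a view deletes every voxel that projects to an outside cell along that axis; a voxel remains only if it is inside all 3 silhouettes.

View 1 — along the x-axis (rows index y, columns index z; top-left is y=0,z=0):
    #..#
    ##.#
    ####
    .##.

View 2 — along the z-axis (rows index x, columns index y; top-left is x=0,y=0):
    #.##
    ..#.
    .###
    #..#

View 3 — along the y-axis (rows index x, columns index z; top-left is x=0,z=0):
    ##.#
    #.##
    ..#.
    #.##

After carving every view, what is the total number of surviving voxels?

voxel count = 14

before carving: 64 voxels (4×4×4)
  1. axis=0 (YZ plane), |mask|=11  ⇒  voxels=44
  2. axis=2 (XY plane), |mask|=9  ⇒  voxels=25
  3. axis=1 (XZ plane), |mask|=10  ⇒  voxels=14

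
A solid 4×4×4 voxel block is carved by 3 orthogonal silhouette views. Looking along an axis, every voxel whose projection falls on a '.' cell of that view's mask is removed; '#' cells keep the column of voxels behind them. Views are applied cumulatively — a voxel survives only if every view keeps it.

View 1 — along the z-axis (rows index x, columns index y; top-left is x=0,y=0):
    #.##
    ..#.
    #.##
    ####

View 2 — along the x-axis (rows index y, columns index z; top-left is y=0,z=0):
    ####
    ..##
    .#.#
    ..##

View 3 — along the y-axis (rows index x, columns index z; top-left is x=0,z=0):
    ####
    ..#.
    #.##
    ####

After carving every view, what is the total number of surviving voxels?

initial block: 4^3 = 64
V1 z: intersect with XY mask (11 set) -- 44 left
V2 x: intersect with YZ mask (10 set) -- 28 left
V3 y: intersect with XZ mask (12 set) -- 24 left

|visual hull| = 24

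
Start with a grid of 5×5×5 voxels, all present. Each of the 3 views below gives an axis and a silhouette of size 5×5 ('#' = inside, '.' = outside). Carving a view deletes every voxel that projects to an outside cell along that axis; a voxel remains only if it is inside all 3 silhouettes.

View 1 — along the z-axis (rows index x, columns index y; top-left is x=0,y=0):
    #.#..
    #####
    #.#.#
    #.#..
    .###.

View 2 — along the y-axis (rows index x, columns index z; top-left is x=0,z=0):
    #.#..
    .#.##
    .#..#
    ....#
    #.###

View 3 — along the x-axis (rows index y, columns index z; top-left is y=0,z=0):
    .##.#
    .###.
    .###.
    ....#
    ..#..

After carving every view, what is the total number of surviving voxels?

18 voxels

start: 5×5×5 = 125 voxels
carve view 1 (along z, XY-mask fill 15/25): 75 voxels remain
carve view 2 (along y, XZ-mask fill 12/25): 39 voxels remain
carve view 3 (along x, YZ-mask fill 11/25): 18 voxels remain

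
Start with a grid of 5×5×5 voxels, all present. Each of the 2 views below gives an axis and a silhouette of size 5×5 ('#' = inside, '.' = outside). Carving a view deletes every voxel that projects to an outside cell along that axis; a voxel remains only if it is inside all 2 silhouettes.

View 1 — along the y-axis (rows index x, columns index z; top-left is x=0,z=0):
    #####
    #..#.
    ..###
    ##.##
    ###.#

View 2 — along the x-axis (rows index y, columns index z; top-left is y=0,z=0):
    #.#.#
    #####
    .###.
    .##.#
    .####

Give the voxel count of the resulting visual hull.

voxel count = 63

full grid |V| = 125
V1 y: intersect with XZ mask (18 set) -- 90 left
V2 x: intersect with YZ mask (18 set) -- 63 left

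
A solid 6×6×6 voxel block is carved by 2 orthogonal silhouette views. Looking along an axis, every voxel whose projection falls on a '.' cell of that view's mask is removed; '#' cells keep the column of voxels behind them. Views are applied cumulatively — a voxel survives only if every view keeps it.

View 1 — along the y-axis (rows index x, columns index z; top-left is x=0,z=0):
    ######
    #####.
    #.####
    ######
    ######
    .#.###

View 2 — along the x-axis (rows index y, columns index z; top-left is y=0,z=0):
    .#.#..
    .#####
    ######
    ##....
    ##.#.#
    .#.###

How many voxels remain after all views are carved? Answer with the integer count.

|visual hull| = 123

start: 6×6×6 = 216 voxels
V1 y: intersect with XZ mask (32 set) -- 192 left
V2 x: intersect with YZ mask (23 set) -- 123 left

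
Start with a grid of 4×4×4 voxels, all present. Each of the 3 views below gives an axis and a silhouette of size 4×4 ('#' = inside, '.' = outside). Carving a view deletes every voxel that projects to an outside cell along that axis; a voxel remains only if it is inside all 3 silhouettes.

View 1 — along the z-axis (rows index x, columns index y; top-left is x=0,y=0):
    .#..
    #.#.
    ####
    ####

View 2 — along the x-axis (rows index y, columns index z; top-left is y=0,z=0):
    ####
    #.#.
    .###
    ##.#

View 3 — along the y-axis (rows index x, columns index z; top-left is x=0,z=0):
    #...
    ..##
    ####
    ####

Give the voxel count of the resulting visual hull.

full grid |V| = 64
V1 z: intersect with XY mask (11 set) -- 44 left
V2 x: intersect with YZ mask (12 set) -- 33 left
V3 y: intersect with XZ mask (11 set) -- 29 left

29 voxels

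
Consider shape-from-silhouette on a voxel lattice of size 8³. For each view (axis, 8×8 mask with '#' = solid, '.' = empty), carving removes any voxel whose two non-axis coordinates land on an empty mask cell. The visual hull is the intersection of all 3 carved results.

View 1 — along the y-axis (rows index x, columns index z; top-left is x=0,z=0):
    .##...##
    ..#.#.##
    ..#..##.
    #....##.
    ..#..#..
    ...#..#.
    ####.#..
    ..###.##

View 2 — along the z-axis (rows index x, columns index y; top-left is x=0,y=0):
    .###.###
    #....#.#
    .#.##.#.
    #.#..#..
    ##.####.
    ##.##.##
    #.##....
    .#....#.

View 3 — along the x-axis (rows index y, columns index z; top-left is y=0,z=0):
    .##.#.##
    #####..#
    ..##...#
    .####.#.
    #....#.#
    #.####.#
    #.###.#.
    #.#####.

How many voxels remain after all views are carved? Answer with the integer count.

initial block: 8^3 = 512
step 1: project along y, AND mask (28/64) → |grid| = 224
step 2: project along z, AND mask (33/64) → |grid| = 106
step 3: project along x, AND mask (39/64) → |grid| = 63

63 voxels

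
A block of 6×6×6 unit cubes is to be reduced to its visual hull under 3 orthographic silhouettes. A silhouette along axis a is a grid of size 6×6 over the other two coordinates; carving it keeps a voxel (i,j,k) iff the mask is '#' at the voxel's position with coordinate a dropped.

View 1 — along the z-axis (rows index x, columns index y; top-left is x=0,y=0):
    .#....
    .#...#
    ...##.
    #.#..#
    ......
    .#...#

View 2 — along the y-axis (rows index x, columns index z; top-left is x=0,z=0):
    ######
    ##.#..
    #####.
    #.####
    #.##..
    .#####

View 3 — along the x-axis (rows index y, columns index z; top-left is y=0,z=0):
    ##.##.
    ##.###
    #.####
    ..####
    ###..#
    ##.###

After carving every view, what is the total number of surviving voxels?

|visual hull| = 37

initial block: 6^3 = 216
after view 1 [z-axis, 10 of 36 cells solid] → remaining = 60
after view 2 [y-axis, 27 of 36 cells solid] → remaining = 47
after view 3 [x-axis, 27 of 36 cells solid] → remaining = 37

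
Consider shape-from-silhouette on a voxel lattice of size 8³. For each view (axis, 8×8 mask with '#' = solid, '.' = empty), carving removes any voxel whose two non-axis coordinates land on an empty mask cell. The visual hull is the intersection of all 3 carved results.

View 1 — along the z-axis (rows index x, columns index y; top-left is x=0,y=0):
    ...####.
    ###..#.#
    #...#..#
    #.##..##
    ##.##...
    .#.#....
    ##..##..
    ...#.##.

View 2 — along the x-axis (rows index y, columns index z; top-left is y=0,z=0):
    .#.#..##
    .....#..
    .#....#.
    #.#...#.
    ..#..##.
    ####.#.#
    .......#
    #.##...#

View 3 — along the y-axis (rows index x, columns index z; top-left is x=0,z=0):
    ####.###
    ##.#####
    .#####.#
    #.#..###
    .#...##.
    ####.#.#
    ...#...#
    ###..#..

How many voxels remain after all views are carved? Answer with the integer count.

|visual hull| = 65

initial block: 8^3 = 512
carve view 1 (along z, XY-mask fill 30/64): 240 voxels remain
carve view 2 (along x, YZ-mask fill 24/64): 94 voxels remain
carve view 3 (along y, XZ-mask fill 40/64): 65 voxels remain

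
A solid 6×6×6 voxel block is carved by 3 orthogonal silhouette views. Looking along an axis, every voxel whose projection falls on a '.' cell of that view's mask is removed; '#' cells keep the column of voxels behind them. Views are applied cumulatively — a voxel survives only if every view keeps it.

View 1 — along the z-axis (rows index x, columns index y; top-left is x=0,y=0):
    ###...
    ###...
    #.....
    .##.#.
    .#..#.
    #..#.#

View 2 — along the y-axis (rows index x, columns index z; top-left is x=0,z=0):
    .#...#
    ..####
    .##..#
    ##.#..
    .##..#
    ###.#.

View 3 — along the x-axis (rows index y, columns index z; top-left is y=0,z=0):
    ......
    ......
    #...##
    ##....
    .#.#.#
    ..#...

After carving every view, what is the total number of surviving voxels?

|visual hull| = 11

full grid |V| = 216
step 1: project along z, AND mask (15/36) → |grid| = 90
step 2: project along y, AND mask (19/36) → |grid| = 48
step 3: project along x, AND mask (9/36) → |grid| = 11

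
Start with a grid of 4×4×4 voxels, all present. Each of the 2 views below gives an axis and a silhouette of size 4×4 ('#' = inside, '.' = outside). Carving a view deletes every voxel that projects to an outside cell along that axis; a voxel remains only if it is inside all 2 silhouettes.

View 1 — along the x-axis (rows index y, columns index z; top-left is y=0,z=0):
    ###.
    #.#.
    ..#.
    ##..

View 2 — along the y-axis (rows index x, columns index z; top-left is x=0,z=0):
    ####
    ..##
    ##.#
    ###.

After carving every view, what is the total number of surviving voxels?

remaining voxels: 24

full grid |V| = 64
V1 x: intersect with YZ mask (8 set) -- 32 left
V2 y: intersect with XZ mask (12 set) -- 24 left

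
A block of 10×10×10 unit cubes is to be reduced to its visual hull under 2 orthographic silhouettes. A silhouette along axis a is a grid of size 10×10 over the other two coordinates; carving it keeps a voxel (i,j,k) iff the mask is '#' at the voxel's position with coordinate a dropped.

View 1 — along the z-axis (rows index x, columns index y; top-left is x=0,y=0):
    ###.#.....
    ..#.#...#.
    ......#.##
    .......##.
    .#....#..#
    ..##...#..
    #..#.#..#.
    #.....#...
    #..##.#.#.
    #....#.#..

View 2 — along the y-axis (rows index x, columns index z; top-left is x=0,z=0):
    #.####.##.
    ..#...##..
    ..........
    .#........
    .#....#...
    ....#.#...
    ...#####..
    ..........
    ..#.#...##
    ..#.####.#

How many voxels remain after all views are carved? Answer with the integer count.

initial block: 10^3 = 1000
carve view 1 (along z, XY-mask fill 32/100): 320 voxels remain
carve view 2 (along y, XZ-mask fill 30/100): 109 voxels remain

109 voxels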